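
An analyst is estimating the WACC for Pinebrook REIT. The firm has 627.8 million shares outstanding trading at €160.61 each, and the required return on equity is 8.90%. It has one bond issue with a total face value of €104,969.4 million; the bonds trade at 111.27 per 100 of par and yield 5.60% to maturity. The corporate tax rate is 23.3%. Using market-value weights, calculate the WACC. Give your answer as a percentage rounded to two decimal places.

6.43%

Market value of equity E = 160.61 × 627.8m = 100830.958m. Market value of debt D = 104969.4m × 111.27/100 = 116799.45138m.
Total capital V = 100830.958 + 116799.45138 = 217630.40938.
Equity: weight = 100830.958/217630.40938 = 0.4633; cost = 8.9%.
Bonds outstanding: weight = 116799.45138/217630.40938 = 0.5367; after-tax cost = 5.6% × (1 − 23.3%) = 4.2952%.
WACC = 0.4633 × 8.9000% + 0.5367 × 4.2952% = 6.4287%.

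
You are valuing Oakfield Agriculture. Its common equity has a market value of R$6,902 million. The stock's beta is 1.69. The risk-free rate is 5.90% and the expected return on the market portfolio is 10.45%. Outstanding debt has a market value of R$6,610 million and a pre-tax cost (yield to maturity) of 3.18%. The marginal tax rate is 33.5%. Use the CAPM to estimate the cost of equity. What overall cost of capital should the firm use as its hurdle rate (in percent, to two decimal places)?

Market risk premium = 10.45% − 5.9% = 4.55%.
Cost of equity via CAPM: Re = 5.9% + 1.69 × 4.55% = 13.5895%.
Total capital V = 6902 + 6610 = 13512.
Equity: weight = 6902/13512 = 0.5108; cost = 13.5895%.
Debt: weight = 6610/13512 = 0.4892; after-tax cost = 3.18% × (1 − 33.5%) = 2.1147%.
WACC = 0.5108 × 13.5895% + 0.4892 × 2.1147% = 7.9761%.

7.98%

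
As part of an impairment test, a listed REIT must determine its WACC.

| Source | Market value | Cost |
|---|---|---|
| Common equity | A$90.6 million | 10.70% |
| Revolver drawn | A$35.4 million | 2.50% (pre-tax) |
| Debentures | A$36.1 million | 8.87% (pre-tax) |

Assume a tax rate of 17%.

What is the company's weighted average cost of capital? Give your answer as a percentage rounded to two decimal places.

8.07%

Total capital V = 90.6 + 35.4 + 36.1 = 162.1.
Equity: weight = 90.6/162.1 = 0.5589; cost = 10.7%.
Revolver drawn: weight = 35.4/162.1 = 0.2184; after-tax cost = 2.5% × (1 − 17%) = 2.0750%.
Debentures: weight = 36.1/162.1 = 0.2227; after-tax cost = 8.87% × (1 − 17%) = 7.3621%.
WACC = 0.5589 × 10.7000% + 0.2184 × 2.0750% + 0.2227 × 7.3621% = 8.0731%.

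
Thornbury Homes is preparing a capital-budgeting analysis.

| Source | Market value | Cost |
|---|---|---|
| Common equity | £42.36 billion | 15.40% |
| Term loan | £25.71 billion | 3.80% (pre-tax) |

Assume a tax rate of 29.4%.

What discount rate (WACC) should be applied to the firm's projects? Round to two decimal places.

10.60%

Total capital V = 42.36 + 25.71 = 68.07.
Equity: weight = 42.36/68.07 = 0.6223; cost = 15.4%.
Term loan: weight = 25.71/68.07 = 0.3777; after-tax cost = 3.8% × (1 − 29.4%) = 2.6828%.
WACC = 0.6223 × 15.4000% + 0.3777 × 2.6828% = 10.5967%.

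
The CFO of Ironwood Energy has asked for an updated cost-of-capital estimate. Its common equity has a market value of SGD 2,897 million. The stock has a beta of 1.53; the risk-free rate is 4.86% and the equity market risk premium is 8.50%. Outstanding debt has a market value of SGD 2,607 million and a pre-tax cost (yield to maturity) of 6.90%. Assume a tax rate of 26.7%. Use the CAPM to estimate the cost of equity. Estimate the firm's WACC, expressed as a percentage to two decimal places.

Cost of equity via CAPM: Re = 4.86% + 1.53 × 8.5% = 17.8650%.
Total capital V = 2897 + 2607 = 5504.
Equity: weight = 2897/5504 = 0.5263; cost = 17.865%.
Debt: weight = 2607/5504 = 0.4737; after-tax cost = 6.9% × (1 − 26.7%) = 5.0577%.
WACC = 0.5263 × 17.8650% + 0.4737 × 5.0577% = 11.7988%.

11.80%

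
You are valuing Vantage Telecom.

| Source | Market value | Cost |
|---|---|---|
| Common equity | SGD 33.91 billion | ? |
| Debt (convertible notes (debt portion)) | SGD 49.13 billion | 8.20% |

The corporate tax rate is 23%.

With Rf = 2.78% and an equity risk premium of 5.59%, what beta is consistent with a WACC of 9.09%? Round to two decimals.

Total capital V = 33.91 + 49.13 = 83.04.
Equity weight = 33.91/83.04 = 0.4084.
Convertible notes (debt portion) weight = 49.13/83.04 = 0.5916.
Debt contribution = 0.5916 × 8.2% × (1 − 23%) = 3.7356%.
Required equity contribution = 9.09% − 3.7356% = 5.3544%  ⇒  Re = 13.1120%.
CAPM: 13.1120% = 2.78% + β × 5.59%  ⇒  β = 1.8483.

1.85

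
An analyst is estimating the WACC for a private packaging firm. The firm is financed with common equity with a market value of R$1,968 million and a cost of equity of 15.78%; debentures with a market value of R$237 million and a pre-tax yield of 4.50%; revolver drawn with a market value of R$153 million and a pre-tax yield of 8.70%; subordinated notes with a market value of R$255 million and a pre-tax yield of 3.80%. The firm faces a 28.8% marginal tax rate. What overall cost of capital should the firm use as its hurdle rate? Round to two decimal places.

Total capital V = 1968 + 237 + 153 + 255 = 2613.
Equity: weight = 1968/2613 = 0.7532; cost = 15.78%.
Debentures: weight = 237/2613 = 0.0907; after-tax cost = 4.5% × (1 − 28.8%) = 3.2040%.
Revolver drawn: weight = 153/2613 = 0.0586; after-tax cost = 8.7% × (1 − 28.8%) = 6.1944%.
Subordinated notes: weight = 255/2613 = 0.0976; after-tax cost = 3.8% × (1 − 28.8%) = 2.7056%.
WACC = 0.7532 × 15.7800% + 0.0907 × 3.2040% + 0.0586 × 6.1944% + 0.0976 × 2.7056% = 12.8022%.

12.80%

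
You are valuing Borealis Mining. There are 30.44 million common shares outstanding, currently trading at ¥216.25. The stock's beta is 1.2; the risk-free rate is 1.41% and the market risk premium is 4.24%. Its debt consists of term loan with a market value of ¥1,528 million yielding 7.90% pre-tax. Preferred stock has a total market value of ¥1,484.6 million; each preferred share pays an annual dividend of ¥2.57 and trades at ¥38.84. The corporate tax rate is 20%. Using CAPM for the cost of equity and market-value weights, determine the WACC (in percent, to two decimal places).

Cost of equity via CAPM: Re = 1.41% + 1.2 × 4.24% = 6.4980%.
Cost of preferred: Rp = 2.57 / 38.84 = 6.6169%.
Market value of equity E = 216.25 × 30.44m = 6582.65m.
Total capital V = 6582.65 + 1484.6 + 1528 = 9595.25.
Equity: weight = 6582.65/9595.25 = 0.6860; cost = 6.498%.
Preferred: weight = 1484.6/9595.25 = 0.1547; cost = 6.6169%.
Term loan: weight = 1528/9595.25 = 0.1592; after-tax cost = 7.9% × (1 − 20%) = 6.3200%.
WACC = 0.6860 × 6.4980% + 0.1547 × 6.6169% + 0.1592 × 6.3200% = 6.4881%.

6.49%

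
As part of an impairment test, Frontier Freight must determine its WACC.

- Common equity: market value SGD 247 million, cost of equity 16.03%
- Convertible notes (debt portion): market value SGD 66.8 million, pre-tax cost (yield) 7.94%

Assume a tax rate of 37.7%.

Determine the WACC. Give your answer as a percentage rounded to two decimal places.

Total capital V = 247 + 66.8 = 313.8.
Equity: weight = 247/313.8 = 0.7871; cost = 16.03%.
Convertible notes (debt portion): weight = 66.8/313.8 = 0.2129; after-tax cost = 7.94% × (1 − 37.7%) = 4.9466%.
WACC = 0.7871 × 16.0300% + 0.2129 × 4.9466% = 13.6706%.

13.67%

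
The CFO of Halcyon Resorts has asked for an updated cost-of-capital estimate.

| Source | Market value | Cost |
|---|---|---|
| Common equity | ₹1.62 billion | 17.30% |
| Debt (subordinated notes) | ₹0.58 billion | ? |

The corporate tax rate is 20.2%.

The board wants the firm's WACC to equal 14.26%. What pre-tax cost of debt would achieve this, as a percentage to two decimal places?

7.23%

Total capital V = 1.62 + 0.58 = 2.2.
Equity weight = 1.62/2.2 = 0.7364.
Subordinated notes weight = 0.58/2.2 = 0.2636.
Equity contribution = 0.7364 × 17.3% = 12.7391%.
Remaining for debt = 14.26% − 12.7391% = 1.5209%.
Rd × (1 − 20.2%) × 0.2636 = 1.5209%  ⇒  Rd = 7.2293%.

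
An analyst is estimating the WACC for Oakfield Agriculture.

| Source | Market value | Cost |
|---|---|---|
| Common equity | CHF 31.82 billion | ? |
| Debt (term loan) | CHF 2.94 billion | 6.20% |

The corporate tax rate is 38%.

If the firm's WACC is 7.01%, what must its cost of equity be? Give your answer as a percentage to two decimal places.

7.30%

Total capital V = 31.82 + 2.94 = 34.76.
Equity weight = 31.82/34.76 = 0.9154.
Term loan weight = 2.94/34.76 = 0.0846.
Debt contribution = 0.0846 × 6.2% × (1 − 38%) = 0.3251%.
Required equity contribution = 7.01% − 0.3251% = 6.6849%.
Re = 6.6849% / 0.9154 = 7.3025%.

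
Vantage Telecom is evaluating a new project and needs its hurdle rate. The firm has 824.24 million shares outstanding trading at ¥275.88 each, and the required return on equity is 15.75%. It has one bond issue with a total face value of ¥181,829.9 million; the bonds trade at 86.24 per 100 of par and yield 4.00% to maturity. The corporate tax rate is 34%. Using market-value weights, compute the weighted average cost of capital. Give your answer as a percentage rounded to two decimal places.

Market value of equity E = 275.88 × 824.24m = 227391.3312m. Market value of debt D = 181829.9m × 86.24/100 = 156810.10576m.
Total capital V = 227391.3312 + 156810.10576 = 384201.43696.
Equity: weight = 227391.3312/384201.43696 = 0.5919; cost = 15.75%.
Bonds outstanding: weight = 156810.10576/384201.43696 = 0.4081; after-tax cost = 4% × (1 − 34%) = 2.6400%.
WACC = 0.5919 × 15.7500% + 0.4081 × 2.6400% = 10.3992%.

10.40%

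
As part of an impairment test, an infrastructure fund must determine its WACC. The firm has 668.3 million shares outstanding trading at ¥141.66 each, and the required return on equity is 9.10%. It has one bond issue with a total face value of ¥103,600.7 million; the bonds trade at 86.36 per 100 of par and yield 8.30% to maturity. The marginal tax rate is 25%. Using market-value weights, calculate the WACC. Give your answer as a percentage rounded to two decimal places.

Market value of equity E = 141.66 × 668.3m = 94671.378m. Market value of debt D = 103600.7m × 86.36/100 = 89469.56452m.
Total capital V = 94671.378 + 89469.56452 = 184140.94252.
Equity: weight = 94671.378/184140.94252 = 0.5141; cost = 9.1%.
Bonds outstanding: weight = 89469.56452/184140.94252 = 0.4859; after-tax cost = 8.3% × (1 − 25%) = 6.2250%.
WACC = 0.5141 × 9.1000% + 0.4859 × 6.2250% = 7.7031%.

7.70%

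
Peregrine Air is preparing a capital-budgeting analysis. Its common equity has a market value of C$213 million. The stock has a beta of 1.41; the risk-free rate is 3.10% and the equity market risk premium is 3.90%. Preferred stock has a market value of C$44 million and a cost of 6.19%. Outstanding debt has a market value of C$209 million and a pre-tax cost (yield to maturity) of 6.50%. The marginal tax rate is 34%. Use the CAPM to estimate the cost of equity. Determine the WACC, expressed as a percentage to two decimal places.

Cost of equity via CAPM: Re = 3.1% + 1.41 × 3.9% = 8.5990%.
Total capital V = 213 + 44 + 209 = 466.
Equity: weight = 213/466 = 0.4571; cost = 8.599%.
Preferred: weight = 44/466 = 0.0944; cost = 6.19%.
Debt: weight = 209/466 = 0.4485; after-tax cost = 6.5% × (1 − 34%) = 4.2900%.
WACC = 0.4571 × 8.5990% + 0.0944 × 6.1900% + 0.4485 × 4.2900% = 6.4390%.

6.44%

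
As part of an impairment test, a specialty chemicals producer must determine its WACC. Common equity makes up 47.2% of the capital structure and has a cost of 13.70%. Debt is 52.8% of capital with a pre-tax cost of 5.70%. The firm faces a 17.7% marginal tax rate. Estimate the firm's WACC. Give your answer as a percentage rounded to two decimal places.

8.94%

After-tax cost of debt = 5.7% × (1 − 17.7%) = 4.6911%.
WACC = 0.472 × 13.7000% + 0.528 × 4.6911% = 8.9433%.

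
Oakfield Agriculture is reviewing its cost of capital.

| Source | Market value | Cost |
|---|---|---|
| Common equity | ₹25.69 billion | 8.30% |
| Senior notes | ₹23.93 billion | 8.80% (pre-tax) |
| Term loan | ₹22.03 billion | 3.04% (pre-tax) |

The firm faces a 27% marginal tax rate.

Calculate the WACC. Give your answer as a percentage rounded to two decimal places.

5.80%

Total capital V = 25.69 + 23.93 + 22.03 = 71.65.
Equity: weight = 25.69/71.65 = 0.3585; cost = 8.3%.
Senior notes: weight = 23.93/71.65 = 0.3340; after-tax cost = 8.8% × (1 − 27%) = 6.4240%.
Term loan: weight = 22.03/71.65 = 0.3075; after-tax cost = 3.04% × (1 − 27%) = 2.2192%.
WACC = 0.3585 × 8.3000% + 0.3340 × 6.4240% + 0.3075 × 2.2192% = 5.8038%.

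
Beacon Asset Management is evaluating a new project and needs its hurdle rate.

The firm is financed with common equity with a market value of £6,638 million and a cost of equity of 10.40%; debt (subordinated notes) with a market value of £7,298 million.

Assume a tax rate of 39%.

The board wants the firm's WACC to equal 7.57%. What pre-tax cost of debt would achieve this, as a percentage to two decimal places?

8.19%

Total capital V = 6638 + 7298 = 13936.
Equity weight = 6638/13936 = 0.4763.
Subordinated notes weight = 7298/13936 = 0.5237.
Equity contribution = 0.4763 × 10.4% = 4.9537%.
Remaining for debt = 7.57% − 4.9537% = 2.6163%.
Rd × (1 − 39%) × 0.5237 = 2.6163%  ⇒  Rd = 8.1901%.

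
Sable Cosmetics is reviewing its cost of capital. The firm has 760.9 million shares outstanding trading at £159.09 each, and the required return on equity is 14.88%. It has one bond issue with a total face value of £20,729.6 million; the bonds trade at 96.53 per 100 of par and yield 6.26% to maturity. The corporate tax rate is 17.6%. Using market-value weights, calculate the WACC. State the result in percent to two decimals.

Market value of equity E = 159.09 × 760.9m = 121051.581m. Market value of debt D = 20729.6m × 96.53/100 = 20010.28288m.
Total capital V = 121051.581 + 20010.28288 = 141061.86388.
Equity: weight = 121051.581/141061.86388 = 0.8581; cost = 14.88%.
Bonds outstanding: weight = 20010.28288/141061.86388 = 0.1419; after-tax cost = 6.26% × (1 − 17.6%) = 5.1582%.
WACC = 0.8581 × 14.8800% + 0.1419 × 5.1582% = 13.5009%.

13.50%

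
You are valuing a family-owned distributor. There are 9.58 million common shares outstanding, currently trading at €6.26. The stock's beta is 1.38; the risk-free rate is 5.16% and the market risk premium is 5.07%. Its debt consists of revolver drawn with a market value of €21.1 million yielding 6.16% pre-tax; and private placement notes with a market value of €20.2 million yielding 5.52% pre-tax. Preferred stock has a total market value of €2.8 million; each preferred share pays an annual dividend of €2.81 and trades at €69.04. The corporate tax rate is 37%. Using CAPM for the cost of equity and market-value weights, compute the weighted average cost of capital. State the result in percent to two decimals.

Cost of equity via CAPM: Re = 5.16% + 1.38 × 5.07% = 12.1566%.
Cost of preferred: Rp = 2.81 / 69.04 = 4.0701%.
Market value of equity E = 6.26 × 9.58m = 59.9708m.
Total capital V = 59.9708 + 2.8 + 21.1 + 20.2 = 104.0708.
Equity: weight = 59.9708/104.0708 = 0.5763; cost = 12.1566%.
Preferred: weight = 2.8/104.0708 = 0.0269; cost = 4.0701%.
Revolver drawn: weight = 21.1/104.0708 = 0.2027; after-tax cost = 6.16% × (1 − 37%) = 3.8808%.
Private placement notes: weight = 20.2/104.0708 = 0.1941; after-tax cost = 5.52% × (1 − 37%) = 3.4776%.
WACC = 0.5763 × 12.1566% + 0.0269 × 4.0701% + 0.2027 × 3.8808% + 0.1941 × 3.4776% = 8.5766%.

8.58%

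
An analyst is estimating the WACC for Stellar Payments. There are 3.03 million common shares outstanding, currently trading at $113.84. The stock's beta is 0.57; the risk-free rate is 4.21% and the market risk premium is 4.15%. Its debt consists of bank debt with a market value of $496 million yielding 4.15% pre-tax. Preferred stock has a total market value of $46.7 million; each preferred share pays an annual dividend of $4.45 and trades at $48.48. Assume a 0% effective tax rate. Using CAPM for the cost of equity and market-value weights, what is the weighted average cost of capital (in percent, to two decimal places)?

Cost of equity via CAPM: Re = 4.21% + 0.57 × 4.15% = 6.5755%.
Cost of preferred: Rp = 4.45 / 48.48 = 9.1790%.
Market value of equity E = 113.84 × 3.03m = 344.9352m.
Total capital V = 344.9352 + 46.7 + 496 = 887.6352.
Equity: weight = 344.9352/887.6352 = 0.3886; cost = 6.5755%.
Preferred: weight = 46.7/887.6352 = 0.0526; cost = 9.179%.
Bank debt: weight = 496/887.6352 = 0.5588; after-tax cost = 4.15% × (1 − 0%) = 4.1500%.
WACC = 0.3886 × 6.5755% + 0.0526 × 9.1790% + 0.5588 × 4.1500% = 5.3571%.

5.36%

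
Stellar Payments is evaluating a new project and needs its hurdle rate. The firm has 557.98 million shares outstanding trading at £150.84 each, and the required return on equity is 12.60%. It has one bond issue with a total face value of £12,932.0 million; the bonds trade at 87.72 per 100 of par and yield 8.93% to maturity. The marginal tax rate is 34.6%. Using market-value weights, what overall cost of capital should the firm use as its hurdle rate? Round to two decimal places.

11.80%

Market value of equity E = 150.84 × 557.98m = 84165.7032m. Market value of debt D = 12932m × 87.72/100 = 11343.9504m.
Total capital V = 84165.7032 + 11343.9504 = 95509.6536.
Equity: weight = 84165.7032/95509.6536 = 0.8812; cost = 12.6%.
Bonds outstanding: weight = 11343.9504/95509.6536 = 0.1188; after-tax cost = 8.93% × (1 − 34.6%) = 5.8402%.
WACC = 0.8812 × 12.6000% + 0.1188 × 5.8402% = 11.7971%.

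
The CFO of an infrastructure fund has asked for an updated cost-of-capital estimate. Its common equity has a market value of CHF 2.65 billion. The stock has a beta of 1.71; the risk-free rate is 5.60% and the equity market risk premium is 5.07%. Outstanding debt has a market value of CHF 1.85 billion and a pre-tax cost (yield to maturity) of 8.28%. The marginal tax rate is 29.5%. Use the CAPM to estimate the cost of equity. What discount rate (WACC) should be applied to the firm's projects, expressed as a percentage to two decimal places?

Cost of equity via CAPM: Re = 5.6% + 1.71 × 5.07% = 14.2697%.
Total capital V = 2.65 + 1.85 = 4.5.
Equity: weight = 2.65/4.5 = 0.5889; cost = 14.2697%.
Debt: weight = 1.85/4.5 = 0.4111; after-tax cost = 8.28% × (1 − 29.5%) = 5.8374%.
WACC = 0.5889 × 14.2697% + 0.4111 × 5.8374% = 10.8031%.

10.80%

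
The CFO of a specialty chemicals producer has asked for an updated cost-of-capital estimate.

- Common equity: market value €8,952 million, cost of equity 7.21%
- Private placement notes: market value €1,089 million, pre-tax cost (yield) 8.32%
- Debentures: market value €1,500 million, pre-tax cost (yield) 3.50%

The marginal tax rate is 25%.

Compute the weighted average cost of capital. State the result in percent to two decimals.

Total capital V = 8952 + 1089 + 1500 = 11541.
Equity: weight = 8952/11541 = 0.7757; cost = 7.21%.
Private placement notes: weight = 1089/11541 = 0.0944; after-tax cost = 8.32% × (1 − 25%) = 6.2400%.
Debentures: weight = 1500/11541 = 0.1300; after-tax cost = 3.5% × (1 − 25%) = 2.6250%.
WACC = 0.7757 × 7.2100% + 0.0944 × 6.2400% + 0.1300 × 2.6250% = 6.5226%.

6.52%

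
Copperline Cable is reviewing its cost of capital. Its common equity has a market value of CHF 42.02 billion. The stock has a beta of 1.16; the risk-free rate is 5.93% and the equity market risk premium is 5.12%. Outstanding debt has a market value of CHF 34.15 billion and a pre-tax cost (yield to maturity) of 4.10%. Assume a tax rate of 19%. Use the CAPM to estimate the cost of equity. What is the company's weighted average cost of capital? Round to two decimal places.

8.04%

Cost of equity via CAPM: Re = 5.93% + 1.16 × 5.12% = 11.8692%.
Total capital V = 42.02 + 34.15 = 76.17.
Equity: weight = 42.02/76.17 = 0.5517; cost = 11.8692%.
Debt: weight = 34.15/76.17 = 0.4483; after-tax cost = 4.1% × (1 − 19%) = 3.3210%.
WACC = 0.5517 × 11.8692% + 0.4483 × 3.3210% = 8.0367%.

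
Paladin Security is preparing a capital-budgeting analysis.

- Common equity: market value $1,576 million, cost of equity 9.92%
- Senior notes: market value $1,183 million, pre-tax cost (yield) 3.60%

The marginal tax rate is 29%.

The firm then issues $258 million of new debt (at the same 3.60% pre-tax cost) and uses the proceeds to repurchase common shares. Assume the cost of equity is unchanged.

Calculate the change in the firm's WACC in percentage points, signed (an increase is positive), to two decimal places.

Current WACC:
Total capital V = 1576 + 1183 = 2759.
Equity: weight = 1576/2759 = 0.5712; cost = 9.92%.
Senior notes: weight = 1183/2759 = 0.4288; after-tax cost = 3.6% × (1 − 29%) = 2.5560%.
WACC = 0.5712 × 9.9200% + 0.4288 × 2.5560% = 6.7625%.
After the change:
Total capital V = 1318 + 1441 = 2759.
Equity: weight = 1318/2759 = 0.4777; cost = 9.92%.
Senior notes: weight = 1441/2759 = 0.5223; after-tax cost = 3.6% × (1 − 29%) = 2.5560%.
WACC = 0.4777 × 9.9200% + 0.5223 × 2.5560% = 6.0739%.
Change in WACC = 6.0739% − 6.7625% = -0.6886 pp.

-0.69 pp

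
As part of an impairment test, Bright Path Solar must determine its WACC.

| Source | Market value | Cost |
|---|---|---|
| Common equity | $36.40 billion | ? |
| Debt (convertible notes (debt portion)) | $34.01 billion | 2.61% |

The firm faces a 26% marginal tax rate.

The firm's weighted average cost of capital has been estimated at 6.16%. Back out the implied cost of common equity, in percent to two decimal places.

Total capital V = 36.4 + 34.01 = 70.41.
Equity weight = 36.4/70.41 = 0.5170.
Convertible notes (debt portion) weight = 34.01/70.41 = 0.4830.
Debt contribution = 0.4830 × 2.61% × (1 − 26%) = 0.9329%.
Required equity contribution = 6.16% − 0.9329% = 5.2271%.
Re = 5.2271% / 0.5170 = 10.1110%.

10.11%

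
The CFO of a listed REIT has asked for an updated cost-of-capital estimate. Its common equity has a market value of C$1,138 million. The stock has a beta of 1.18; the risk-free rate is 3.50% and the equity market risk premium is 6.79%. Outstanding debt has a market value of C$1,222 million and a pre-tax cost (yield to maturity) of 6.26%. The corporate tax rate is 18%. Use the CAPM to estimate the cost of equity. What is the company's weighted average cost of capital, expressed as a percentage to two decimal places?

8.21%

Cost of equity via CAPM: Re = 3.5% + 1.18 × 6.79% = 11.5122%.
Total capital V = 1138 + 1222 = 2360.
Equity: weight = 1138/2360 = 0.4822; cost = 11.5122%.
Debt: weight = 1222/2360 = 0.5178; after-tax cost = 6.26% × (1 − 18%) = 5.1332%.
WACC = 0.4822 × 11.5122% + 0.5178 × 5.1332% = 8.2092%.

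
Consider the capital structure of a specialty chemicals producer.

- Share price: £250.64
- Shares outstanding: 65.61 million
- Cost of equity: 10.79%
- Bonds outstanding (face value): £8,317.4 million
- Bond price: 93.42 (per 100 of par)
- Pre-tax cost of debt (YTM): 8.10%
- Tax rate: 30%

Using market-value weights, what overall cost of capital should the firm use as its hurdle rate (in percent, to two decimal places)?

Market value of equity E = 250.64 × 65.61m = 16444.4904m. Market value of debt D = 8317.4m × 93.42/100 = 7770.11508m.
Total capital V = 16444.4904 + 7770.11508 = 24214.60548.
Equity: weight = 16444.4904/24214.60548 = 0.6791; cost = 10.79%.
Bonds outstanding: weight = 7770.11508/24214.60548 = 0.3209; after-tax cost = 8.1% × (1 − 30%) = 5.6700%.
WACC = 0.6791 × 10.7900% + 0.3209 × 5.6700% = 9.1471%.

9.15%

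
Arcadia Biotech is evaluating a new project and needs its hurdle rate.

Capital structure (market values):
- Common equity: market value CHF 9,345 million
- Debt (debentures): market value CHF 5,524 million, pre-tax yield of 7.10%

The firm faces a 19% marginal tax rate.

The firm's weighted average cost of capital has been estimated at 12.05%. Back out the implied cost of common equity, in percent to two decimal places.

15.77%

Total capital V = 9345 + 5524 = 14869.
Equity weight = 9345/14869 = 0.6285.
Debentures weight = 5524/14869 = 0.3715.
Debt contribution = 0.3715 × 7.1% × (1 − 19%) = 2.1366%.
Required equity contribution = 12.05% − 2.1366% = 9.9134%.
Re = 9.9134% / 0.6285 = 15.7735%.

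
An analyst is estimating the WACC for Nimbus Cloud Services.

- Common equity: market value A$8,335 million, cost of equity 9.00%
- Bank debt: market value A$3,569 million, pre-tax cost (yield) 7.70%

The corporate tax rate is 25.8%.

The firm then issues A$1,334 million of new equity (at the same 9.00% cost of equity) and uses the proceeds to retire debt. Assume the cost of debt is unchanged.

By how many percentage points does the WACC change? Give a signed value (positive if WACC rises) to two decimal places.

+0.37 pp

Current WACC:
Total capital V = 8335 + 3569 = 11904.
Equity: weight = 8335/11904 = 0.7002; cost = 9%.
Bank debt: weight = 3569/11904 = 0.2998; after-tax cost = 7.7% × (1 − 25.8%) = 5.7134%.
WACC = 0.7002 × 9.0000% + 0.2998 × 5.7134% = 8.0146%.
After the change:
Total capital V = 9669 + 2235 = 11904.
Equity: weight = 9669/11904 = 0.8122; cost = 9%.
Bank debt: weight = 2235/11904 = 0.1878; after-tax cost = 7.7% × (1 − 25.8%) = 5.7134%.
WACC = 0.8122 × 9.0000% + 0.1878 × 5.7134% = 8.3829%.
Change in WACC = 8.3829% − 8.0146% = 0.3683 pp.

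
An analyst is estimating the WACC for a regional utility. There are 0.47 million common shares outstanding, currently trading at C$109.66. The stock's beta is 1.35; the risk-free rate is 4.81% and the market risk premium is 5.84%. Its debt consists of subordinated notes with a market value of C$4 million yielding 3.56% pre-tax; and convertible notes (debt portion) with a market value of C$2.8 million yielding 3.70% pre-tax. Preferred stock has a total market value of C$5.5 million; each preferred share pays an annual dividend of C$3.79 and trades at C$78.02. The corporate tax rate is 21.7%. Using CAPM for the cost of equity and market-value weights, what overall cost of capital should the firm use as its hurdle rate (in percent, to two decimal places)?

10.97%

Cost of equity via CAPM: Re = 4.81% + 1.35 × 5.84% = 12.6940%.
Cost of preferred: Rp = 3.79 / 78.02 = 4.8577%.
Market value of equity E = 109.66 × 0.47m = 51.5402m.
Total capital V = 51.5402 + 5.5 + 4 + 2.8 = 63.8402.
Equity: weight = 51.5402/63.8402 = 0.8073; cost = 12.694%.
Preferred: weight = 5.5/63.8402 = 0.0862; cost = 4.8577%.
Subordinated notes: weight = 4/63.8402 = 0.0627; after-tax cost = 3.56% × (1 − 21.7%) = 2.7875%.
Convertible notes (debt portion): weight = 2.8/63.8402 = 0.0439; after-tax cost = 3.7% × (1 − 21.7%) = 2.8971%.
WACC = 0.8073 × 12.6940% + 0.0862 × 4.8577% + 0.0627 × 2.7875% + 0.0439 × 2.8971% = 10.9685%.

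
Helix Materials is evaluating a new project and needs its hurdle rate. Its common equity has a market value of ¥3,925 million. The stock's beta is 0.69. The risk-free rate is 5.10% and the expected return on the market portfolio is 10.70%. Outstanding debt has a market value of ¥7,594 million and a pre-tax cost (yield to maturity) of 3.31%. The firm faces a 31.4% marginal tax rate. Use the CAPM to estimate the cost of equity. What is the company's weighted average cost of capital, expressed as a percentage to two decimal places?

Market risk premium = 10.7% − 5.1% = 5.6%.
Cost of equity via CAPM: Re = 5.1% + 0.69 × 5.6% = 8.9640%.
Total capital V = 3925 + 7594 = 11519.
Equity: weight = 3925/11519 = 0.3407; cost = 8.964%.
Debt: weight = 7594/11519 = 0.6593; after-tax cost = 3.31% × (1 − 31.4%) = 2.2707%.
WACC = 0.3407 × 8.9640% + 0.6593 × 2.2707% = 4.5514%.

4.55%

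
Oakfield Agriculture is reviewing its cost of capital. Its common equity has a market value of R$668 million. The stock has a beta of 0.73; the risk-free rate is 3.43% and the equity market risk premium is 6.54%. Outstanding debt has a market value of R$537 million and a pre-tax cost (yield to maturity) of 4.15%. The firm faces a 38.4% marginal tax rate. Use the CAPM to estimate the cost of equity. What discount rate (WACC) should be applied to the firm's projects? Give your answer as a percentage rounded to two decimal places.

5.69%

Cost of equity via CAPM: Re = 3.43% + 0.73 × 6.54% = 8.2042%.
Total capital V = 668 + 537 = 1205.
Equity: weight = 668/1205 = 0.5544; cost = 8.2042%.
Debt: weight = 537/1205 = 0.4456; after-tax cost = 4.15% × (1 − 38.4%) = 2.5564%.
WACC = 0.5544 × 8.2042% + 0.4456 × 2.5564% = 5.6873%.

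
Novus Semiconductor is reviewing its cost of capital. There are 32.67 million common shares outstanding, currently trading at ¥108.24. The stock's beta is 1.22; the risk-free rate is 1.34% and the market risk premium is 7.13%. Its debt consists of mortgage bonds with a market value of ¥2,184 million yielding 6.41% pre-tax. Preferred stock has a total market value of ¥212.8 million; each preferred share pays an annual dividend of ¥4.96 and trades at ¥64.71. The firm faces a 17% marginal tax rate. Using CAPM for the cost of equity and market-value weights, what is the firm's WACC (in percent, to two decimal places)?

Cost of equity via CAPM: Re = 1.34% + 1.22 × 7.13% = 10.0386%.
Cost of preferred: Rp = 4.96 / 64.71 = 7.6650%.
Market value of equity E = 108.24 × 32.67m = 3536.2008m.
Total capital V = 3536.2008 + 212.8 + 2184 = 5933.0008.
Equity: weight = 3536.2008/5933.0008 = 0.5960; cost = 10.0386%.
Preferred: weight = 212.8/5933.0008 = 0.0359; cost = 7.665%.
Mortgage bonds: weight = 2184/5933.0008 = 0.3681; after-tax cost = 6.41% × (1 − 17%) = 5.3203%.
WACC = 0.5960 × 10.0386% + 0.0359 × 7.6650% + 0.3681 × 5.3203% = 8.2166%.

8.22%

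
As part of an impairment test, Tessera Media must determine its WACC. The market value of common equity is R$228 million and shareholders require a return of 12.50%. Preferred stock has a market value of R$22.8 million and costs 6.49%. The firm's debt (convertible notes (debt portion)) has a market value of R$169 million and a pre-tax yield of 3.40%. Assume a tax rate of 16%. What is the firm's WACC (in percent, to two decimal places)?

8.29%

Total capital V = 228 + 22.8 + 169 = 419.8.
Equity: weight = 228/419.8 = 0.5431; cost = 12.5%.
Preferred: weight = 22.8/419.8 = 0.0543; cost = 6.49%.
Convertible notes (debt portion): weight = 169/419.8 = 0.4026; after-tax cost = 3.4% × (1 − 16%) = 2.8560%.
WACC = 0.5431 × 12.5000% + 0.0543 × 6.4900% + 0.4026 × 2.8560% = 8.2912%.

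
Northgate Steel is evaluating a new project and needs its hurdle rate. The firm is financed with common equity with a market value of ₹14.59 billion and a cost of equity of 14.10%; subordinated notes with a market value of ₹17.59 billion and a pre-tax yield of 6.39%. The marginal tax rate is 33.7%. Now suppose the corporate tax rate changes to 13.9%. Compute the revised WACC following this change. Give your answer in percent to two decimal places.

9.40%

After the change:
Total capital V = 14.59 + 17.59 = 32.18.
Equity: weight = 14.59/32.18 = 0.4534; cost = 14.1%.
Subordinated notes: weight = 17.59/32.18 = 0.5466; after-tax cost = 6.39% × (1 − 13.9%) = 5.5018%.
WACC = 0.4534 × 14.1000% + 0.5466 × 5.5018% = 9.4001%.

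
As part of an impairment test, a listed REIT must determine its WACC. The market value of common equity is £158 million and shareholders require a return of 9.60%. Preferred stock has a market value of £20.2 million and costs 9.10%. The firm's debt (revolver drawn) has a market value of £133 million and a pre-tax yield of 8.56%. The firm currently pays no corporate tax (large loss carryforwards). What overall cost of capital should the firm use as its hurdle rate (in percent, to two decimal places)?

Total capital V = 158 + 20.2 + 133 = 311.2.
Equity: weight = 158/311.2 = 0.5077; cost = 9.6%.
Preferred: weight = 20.2/311.2 = 0.0649; cost = 9.1%.
Revolver drawn: weight = 133/311.2 = 0.4274; after-tax cost = 8.56% × (1 − 0%) = 8.5600%.
WACC = 0.5077 × 9.6000% + 0.0649 × 9.1000% + 0.4274 × 8.5600% = 9.1231%.

9.12%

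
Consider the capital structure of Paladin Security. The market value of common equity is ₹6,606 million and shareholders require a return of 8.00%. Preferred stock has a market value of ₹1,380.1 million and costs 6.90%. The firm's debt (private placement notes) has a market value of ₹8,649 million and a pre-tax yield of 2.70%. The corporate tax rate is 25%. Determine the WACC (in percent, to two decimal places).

4.80%

Total capital V = 6606 + 1380.1 + 8649 = 16635.1.
Equity: weight = 6606/16635.1 = 0.3971; cost = 8%.
Preferred: weight = 1380.1/16635.1 = 0.0830; cost = 6.9%.
Private placement notes: weight = 8649/16635.1 = 0.5199; after-tax cost = 2.7% × (1 − 25%) = 2.0250%.
WACC = 0.3971 × 8.0000% + 0.0830 × 6.9000% + 0.5199 × 2.0250% = 4.8022%.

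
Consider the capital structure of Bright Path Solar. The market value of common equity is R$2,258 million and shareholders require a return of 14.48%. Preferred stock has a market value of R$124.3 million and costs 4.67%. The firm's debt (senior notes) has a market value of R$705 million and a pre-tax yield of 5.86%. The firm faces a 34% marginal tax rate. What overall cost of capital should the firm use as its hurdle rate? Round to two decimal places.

11.66%

Total capital V = 2258 + 124.3 + 705 = 3087.3.
Equity: weight = 2258/3087.3 = 0.7314; cost = 14.48%.
Preferred: weight = 124.3/3087.3 = 0.0403; cost = 4.67%.
Senior notes: weight = 705/3087.3 = 0.2284; after-tax cost = 5.86% × (1 − 34%) = 3.8676%.
WACC = 0.7314 × 14.4800% + 0.0403 × 4.6700% + 0.2284 × 3.8676% = 11.6616%.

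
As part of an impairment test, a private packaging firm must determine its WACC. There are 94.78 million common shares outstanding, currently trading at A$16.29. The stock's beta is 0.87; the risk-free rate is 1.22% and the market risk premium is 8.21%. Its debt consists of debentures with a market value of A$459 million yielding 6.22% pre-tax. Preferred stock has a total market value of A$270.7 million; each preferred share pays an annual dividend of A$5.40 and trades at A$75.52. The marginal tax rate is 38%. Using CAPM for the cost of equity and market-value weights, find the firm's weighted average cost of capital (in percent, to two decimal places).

Cost of equity via CAPM: Re = 1.22% + 0.87 × 8.21% = 8.3627%.
Cost of preferred: Rp = 5.4 / 75.52 = 7.1504%.
Market value of equity E = 16.29 × 94.78m = 1543.9662m.
Total capital V = 1543.9662 + 270.7 + 459 = 2273.6662.
Equity: weight = 1543.9662/2273.6662 = 0.6791; cost = 8.3627%.
Preferred: weight = 270.7/2273.6662 = 0.1191; cost = 7.1504%.
Debentures: weight = 459/2273.6662 = 0.2019; after-tax cost = 6.22% × (1 − 38%) = 3.8564%.
WACC = 0.6791 × 8.3627% + 0.1191 × 7.1504% + 0.2019 × 3.8564% = 7.3086%.

7.31%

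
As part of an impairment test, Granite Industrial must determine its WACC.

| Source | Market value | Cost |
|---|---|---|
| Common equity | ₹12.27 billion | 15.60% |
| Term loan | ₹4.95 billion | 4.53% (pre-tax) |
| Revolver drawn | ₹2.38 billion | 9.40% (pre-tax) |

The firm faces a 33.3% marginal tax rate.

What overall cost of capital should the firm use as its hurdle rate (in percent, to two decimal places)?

Total capital V = 12.27 + 4.95 + 2.38 = 19.6.
Equity: weight = 12.27/19.6 = 0.6260; cost = 15.6%.
Term loan: weight = 4.95/19.6 = 0.2526; after-tax cost = 4.53% × (1 − 33.3%) = 3.0215%.
Revolver drawn: weight = 2.38/19.6 = 0.1214; after-tax cost = 9.4% × (1 − 33.3%) = 6.2698%.
WACC = 0.6260 × 15.6000% + 0.2526 × 3.0215% + 0.1214 × 6.2698% = 11.2903%.

11.29%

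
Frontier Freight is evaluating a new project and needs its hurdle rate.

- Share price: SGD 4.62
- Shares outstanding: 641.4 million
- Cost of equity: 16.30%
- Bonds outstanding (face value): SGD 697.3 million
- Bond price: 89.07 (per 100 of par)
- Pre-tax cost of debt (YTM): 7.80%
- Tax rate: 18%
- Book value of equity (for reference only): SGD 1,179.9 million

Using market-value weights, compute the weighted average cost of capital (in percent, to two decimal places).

14.58%

Market value of equity E = 4.62 × 641.4m = 2963.268m. Market value of debt D = 697.3m × 89.07/100 = 621.08511m.
Total capital V = 2963.268 + 621.08511 = 3584.35311.
Equity: weight = 2963.268/3584.35311 = 0.8267; cost = 16.3%.
Bonds outstanding: weight = 621.08511/3584.35311 = 0.1733; after-tax cost = 7.8% × (1 − 18%) = 6.3960%.
WACC = 0.8267 × 16.3000% + 0.1733 × 6.3960% = 14.5839%.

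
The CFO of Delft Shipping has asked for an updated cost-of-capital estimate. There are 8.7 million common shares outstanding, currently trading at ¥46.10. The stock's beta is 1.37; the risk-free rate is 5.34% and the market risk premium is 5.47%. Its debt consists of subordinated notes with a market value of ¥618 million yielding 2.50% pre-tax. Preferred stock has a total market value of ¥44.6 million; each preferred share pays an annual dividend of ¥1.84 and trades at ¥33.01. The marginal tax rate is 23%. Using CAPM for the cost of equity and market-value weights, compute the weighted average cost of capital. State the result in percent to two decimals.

Cost of equity via CAPM: Re = 5.34% + 1.37 × 5.47% = 12.8339%.
Cost of preferred: Rp = 1.84 / 33.01 = 5.5741%.
Market value of equity E = 46.1 × 8.7m = 401.07m.
Total capital V = 401.07 + 44.6 + 618 = 1063.67.
Equity: weight = 401.07/1063.67 = 0.3771; cost = 12.8339%.
Preferred: weight = 44.6/1063.67 = 0.0419; cost = 5.5741%.
Subordinated notes: weight = 618/1063.67 = 0.5810; after-tax cost = 2.5% × (1 − 23%) = 1.9250%.
WACC = 0.3771 × 12.8339% + 0.0419 × 5.5741% + 0.5810 × 1.9250% = 6.1913%.

6.19%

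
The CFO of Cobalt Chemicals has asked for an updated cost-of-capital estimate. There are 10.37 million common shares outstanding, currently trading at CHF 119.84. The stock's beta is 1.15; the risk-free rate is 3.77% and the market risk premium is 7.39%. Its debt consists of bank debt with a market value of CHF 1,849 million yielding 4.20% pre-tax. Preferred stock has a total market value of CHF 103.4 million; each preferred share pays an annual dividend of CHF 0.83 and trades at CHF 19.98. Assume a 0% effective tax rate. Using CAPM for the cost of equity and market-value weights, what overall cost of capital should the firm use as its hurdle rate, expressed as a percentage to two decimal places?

Cost of equity via CAPM: Re = 3.77% + 1.15 × 7.39% = 12.2685%.
Cost of preferred: Rp = 0.83 / 19.98 = 4.1542%.
Market value of equity E = 119.84 × 10.37m = 1242.7408m.
Total capital V = 1242.7408 + 103.4 + 1849 = 3195.1408.
Equity: weight = 1242.7408/3195.1408 = 0.3889; cost = 12.2685%.
Preferred: weight = 103.4/3195.1408 = 0.0324; cost = 4.1542%.
Bank debt: weight = 1849/3195.1408 = 0.5787; after-tax cost = 4.2% × (1 − 0%) = 4.2000%.
WACC = 0.3889 × 12.2685% + 0.0324 × 4.1542% + 0.5787 × 4.2000% = 7.3367%.

7.34%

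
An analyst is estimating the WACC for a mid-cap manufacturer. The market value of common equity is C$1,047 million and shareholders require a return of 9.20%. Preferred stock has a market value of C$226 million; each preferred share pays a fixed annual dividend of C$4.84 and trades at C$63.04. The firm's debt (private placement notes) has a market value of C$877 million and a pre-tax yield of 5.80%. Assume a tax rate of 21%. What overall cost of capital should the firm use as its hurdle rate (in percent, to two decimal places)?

Cost of preferred: Rp = 4.84 / 63.04 = 7.6777%.
Total capital V = 1047 + 226 + 877 = 2150.
Equity: weight = 1047/2150 = 0.4870; cost = 9.2%.
Preferred: weight = 226/2150 = 0.1051; cost = 7.6777%.
Private placement notes: weight = 877/2150 = 0.4079; after-tax cost = 5.8% × (1 − 21%) = 4.5820%.
WACC = 0.4870 × 9.2000% + 0.1051 × 7.6777% + 0.4079 × 4.5820% = 7.1563%.

7.16%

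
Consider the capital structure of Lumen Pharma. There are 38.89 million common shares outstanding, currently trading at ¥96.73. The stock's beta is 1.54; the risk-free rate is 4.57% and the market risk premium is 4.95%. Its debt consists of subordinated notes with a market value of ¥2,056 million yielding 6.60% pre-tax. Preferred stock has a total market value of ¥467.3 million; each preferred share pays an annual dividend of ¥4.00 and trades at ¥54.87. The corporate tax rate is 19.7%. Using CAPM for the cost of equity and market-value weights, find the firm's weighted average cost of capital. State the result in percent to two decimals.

9.57%

Cost of equity via CAPM: Re = 4.57% + 1.54 × 4.95% = 12.1930%.
Cost of preferred: Rp = 4.0 / 54.87 = 7.2900%.
Market value of equity E = 96.73 × 38.89m = 3761.8297m.
Total capital V = 3761.8297 + 467.3 + 2056 = 6285.1297.
Equity: weight = 3761.8297/6285.1297 = 0.5985; cost = 12.193%.
Preferred: weight = 467.3/6285.1297 = 0.0744; cost = 7.29%.
Subordinated notes: weight = 2056/6285.1297 = 0.3271; after-tax cost = 6.6% × (1 − 19.7%) = 5.2998%.
WACC = 0.5985 × 12.1930% + 0.0744 × 7.2900% + 0.3271 × 5.2998% = 9.5735%.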